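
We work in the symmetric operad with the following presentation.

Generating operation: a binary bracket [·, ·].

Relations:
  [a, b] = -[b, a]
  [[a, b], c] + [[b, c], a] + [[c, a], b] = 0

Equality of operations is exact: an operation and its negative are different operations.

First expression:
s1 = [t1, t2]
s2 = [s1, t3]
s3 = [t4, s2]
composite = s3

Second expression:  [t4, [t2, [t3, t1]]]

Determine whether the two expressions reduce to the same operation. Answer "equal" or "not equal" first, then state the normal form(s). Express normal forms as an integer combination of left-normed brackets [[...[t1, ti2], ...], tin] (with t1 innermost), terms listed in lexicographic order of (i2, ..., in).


not equal — first -[[[t1, t2], t3], t4], second -[[[t1, t3], t2], t4]

The first composite normalizes to -[[[t1, t2], t3], t4]
The second composite normalizes to -[[[t1, t3], t2], t4]
The normal forms differ: not equal.


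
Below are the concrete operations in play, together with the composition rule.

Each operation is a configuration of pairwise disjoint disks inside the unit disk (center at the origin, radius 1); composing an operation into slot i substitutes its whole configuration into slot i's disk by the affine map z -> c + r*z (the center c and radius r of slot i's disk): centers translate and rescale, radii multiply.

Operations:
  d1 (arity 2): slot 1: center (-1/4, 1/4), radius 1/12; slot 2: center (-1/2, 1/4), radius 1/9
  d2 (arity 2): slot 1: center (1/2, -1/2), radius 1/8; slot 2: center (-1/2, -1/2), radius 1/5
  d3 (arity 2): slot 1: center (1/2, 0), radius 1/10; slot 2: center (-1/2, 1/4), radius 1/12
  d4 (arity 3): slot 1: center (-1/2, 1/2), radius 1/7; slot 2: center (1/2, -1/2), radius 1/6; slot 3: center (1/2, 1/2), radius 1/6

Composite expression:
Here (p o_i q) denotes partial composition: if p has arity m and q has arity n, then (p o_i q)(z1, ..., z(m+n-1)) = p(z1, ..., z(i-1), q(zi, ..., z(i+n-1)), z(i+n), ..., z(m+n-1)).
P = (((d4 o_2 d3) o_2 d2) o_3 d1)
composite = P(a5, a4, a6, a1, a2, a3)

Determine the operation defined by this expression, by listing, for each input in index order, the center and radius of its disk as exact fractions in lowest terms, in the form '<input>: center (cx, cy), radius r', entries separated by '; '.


a1: center (43/75, -203/400), radius 1/2700; a2: center (5/12, -11/24), radius 1/72; a3: center (1/2, 1/2), radius 1/6; a4: center (71/120, -61/120), radius 1/480; a5: center (-1/2, 1/2), radius 1/7; a6: center (689/1200, -203/400), radius 1/3600


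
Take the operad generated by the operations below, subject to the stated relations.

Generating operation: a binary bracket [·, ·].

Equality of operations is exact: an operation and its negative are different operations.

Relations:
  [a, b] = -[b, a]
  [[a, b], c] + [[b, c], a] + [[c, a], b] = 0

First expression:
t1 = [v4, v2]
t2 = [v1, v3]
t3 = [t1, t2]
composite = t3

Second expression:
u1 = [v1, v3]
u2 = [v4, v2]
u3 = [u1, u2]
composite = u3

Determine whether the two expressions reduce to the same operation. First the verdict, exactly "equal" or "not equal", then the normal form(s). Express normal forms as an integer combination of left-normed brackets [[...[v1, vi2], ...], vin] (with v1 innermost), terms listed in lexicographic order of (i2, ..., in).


not equal; the first gives [[[v1, v3], v2], v4] - [[[v1, v3], v4], v2] and the second -[[[v1, v3], v2], v4] + [[[v1, v3], v4], v2]

Reducing the first expression gives [[[v1, v3], v2], v4] - [[[v1, v3], v4], v2]
Reducing the second expression gives -[[[v1, v3], v2], v4] + [[[v1, v3], v4], v2]
The normal forms differ: not equal.


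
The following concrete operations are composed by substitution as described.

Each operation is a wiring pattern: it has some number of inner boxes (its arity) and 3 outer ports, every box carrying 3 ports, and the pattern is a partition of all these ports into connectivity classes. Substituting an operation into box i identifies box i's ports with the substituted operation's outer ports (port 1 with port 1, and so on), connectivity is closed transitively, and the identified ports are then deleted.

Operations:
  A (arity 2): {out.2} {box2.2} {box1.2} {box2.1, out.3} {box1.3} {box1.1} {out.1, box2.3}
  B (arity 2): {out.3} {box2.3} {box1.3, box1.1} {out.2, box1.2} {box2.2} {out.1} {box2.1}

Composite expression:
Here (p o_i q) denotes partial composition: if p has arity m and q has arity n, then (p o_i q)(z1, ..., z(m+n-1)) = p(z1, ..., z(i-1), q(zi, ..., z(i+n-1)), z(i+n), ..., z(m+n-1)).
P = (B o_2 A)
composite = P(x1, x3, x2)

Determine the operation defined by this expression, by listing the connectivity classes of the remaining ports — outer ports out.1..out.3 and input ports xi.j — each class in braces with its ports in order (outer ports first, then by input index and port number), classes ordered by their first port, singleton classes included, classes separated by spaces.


Two ports join when wires chain via B-identified ports.
the subtree at A composes to {out.1, x2.3} {out.2} {out.3, x2.1} {x2.2} {x3.1} {x3.2} {x3.3} on (x3, x2); out.j = own outer ports
the subtree at B composes to {out.1} {out.2, x1.2} {out.3} {x1.1, x1.3} {x2.1} {x2.2} {x2.3} {x3.1} {x3.2} {x3.3} on (x1, x3, x2); out.j = own outer ports

{out.1} {out.2, x1.2} {out.3} {x1.1, x1.3} {x2.1} {x2.2} {x2.3} {x3.1} {x3.2} {x3.3}


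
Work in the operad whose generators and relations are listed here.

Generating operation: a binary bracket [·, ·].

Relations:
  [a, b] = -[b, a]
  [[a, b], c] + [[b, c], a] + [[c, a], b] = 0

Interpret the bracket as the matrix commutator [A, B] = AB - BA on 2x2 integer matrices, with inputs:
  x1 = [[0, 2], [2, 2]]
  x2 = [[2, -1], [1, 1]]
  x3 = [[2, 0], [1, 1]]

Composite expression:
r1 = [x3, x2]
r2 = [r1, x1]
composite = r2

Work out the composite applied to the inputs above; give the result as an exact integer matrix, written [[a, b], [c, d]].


[[-2, 2], [-4, 2]]

[x3, x2] = [[1, -1], [0, -1]]
[[x3, x2], x1] = [[-2, 2], [-4, 2]]


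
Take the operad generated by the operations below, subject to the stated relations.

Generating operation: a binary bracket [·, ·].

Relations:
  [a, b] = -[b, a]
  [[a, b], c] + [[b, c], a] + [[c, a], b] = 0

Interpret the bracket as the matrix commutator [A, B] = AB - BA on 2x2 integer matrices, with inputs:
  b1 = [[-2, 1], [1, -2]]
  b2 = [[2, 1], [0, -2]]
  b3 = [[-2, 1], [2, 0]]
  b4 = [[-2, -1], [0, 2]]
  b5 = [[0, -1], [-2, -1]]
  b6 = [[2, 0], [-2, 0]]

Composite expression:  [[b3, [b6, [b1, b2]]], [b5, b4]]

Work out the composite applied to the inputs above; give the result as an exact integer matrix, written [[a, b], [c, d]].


[b1, b2] = [[-1, -4], [4, 1]]
[b6, [b1, b2]] = [[-8, -8], [-4, 8]]
[b3, [b6, [b1, b2]]] = [[12, 32], [-40, -12]]
[b5, b4] = [[-2, -5], [8, 2]]
[[b3, [b6, [b1, b2]]], [b5, b4]] = [[56, 8], [-32, -56]]

[[56, 8], [-32, -56]]


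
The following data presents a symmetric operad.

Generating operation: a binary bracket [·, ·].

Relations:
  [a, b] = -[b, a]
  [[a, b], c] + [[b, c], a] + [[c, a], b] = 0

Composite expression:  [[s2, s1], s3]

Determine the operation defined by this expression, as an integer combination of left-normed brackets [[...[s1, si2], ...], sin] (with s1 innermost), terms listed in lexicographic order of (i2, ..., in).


-[[s1, s2], s3]

Skip Jacobi rewriting: expand, keep s1-initial words, read off terms.
Composite bracket: [[s2, s1], s3]
Expanding via [a, b] = ab - ba: 4 signed words (2^2 = 4).
The s1-initial words carry the normal form:
  s1s2s3 (sign -1) contributes -[[s1, s2], s3]


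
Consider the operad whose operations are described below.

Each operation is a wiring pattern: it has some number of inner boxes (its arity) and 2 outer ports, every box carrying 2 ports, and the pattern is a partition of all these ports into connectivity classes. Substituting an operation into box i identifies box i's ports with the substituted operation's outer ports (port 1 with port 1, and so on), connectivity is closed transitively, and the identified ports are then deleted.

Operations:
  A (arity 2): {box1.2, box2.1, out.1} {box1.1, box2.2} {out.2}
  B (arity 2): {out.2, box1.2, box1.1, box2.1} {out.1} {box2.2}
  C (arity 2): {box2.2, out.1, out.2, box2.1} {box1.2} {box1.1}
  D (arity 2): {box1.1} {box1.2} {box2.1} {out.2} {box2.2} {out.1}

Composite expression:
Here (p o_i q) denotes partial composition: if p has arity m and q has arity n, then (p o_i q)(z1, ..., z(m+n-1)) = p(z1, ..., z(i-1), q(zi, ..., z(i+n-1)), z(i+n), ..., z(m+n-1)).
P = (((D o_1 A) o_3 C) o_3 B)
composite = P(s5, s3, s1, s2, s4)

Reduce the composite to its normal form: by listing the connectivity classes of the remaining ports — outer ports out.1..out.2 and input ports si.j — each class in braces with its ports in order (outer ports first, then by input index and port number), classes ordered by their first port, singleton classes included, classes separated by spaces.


{out.1} {out.2} {s1.1, s1.2, s2.1} {s2.2} {s3.1, s5.2} {s3.2, s5.1} {s4.1, s4.2}

Treat the ports identified at D as solder joints: merge, then drop.
composing A on (s5, s3), with out.j its own outer ports: {out.1, s3.1, s5.2} {out.2} {s3.2, s5.1}
composing B on (s1, s2), with out.j its own outer ports: {out.1} {out.2, s1.1, s1.2, s2.1} {s2.2}
composing C on (s1, s2, s4), with out.j its own outer ports: {out.1, out.2, s4.1, s4.2} {s1.1, s1.2, s2.1} {s2.2}
composing D on (s5, s3, s1, s2, s4), with out.j its own outer ports: {out.1} {out.2} {s1.1, s1.2, s2.1} {s2.2} {s3.1, s5.2} {s3.2, s5.1} {s4.1, s4.2}


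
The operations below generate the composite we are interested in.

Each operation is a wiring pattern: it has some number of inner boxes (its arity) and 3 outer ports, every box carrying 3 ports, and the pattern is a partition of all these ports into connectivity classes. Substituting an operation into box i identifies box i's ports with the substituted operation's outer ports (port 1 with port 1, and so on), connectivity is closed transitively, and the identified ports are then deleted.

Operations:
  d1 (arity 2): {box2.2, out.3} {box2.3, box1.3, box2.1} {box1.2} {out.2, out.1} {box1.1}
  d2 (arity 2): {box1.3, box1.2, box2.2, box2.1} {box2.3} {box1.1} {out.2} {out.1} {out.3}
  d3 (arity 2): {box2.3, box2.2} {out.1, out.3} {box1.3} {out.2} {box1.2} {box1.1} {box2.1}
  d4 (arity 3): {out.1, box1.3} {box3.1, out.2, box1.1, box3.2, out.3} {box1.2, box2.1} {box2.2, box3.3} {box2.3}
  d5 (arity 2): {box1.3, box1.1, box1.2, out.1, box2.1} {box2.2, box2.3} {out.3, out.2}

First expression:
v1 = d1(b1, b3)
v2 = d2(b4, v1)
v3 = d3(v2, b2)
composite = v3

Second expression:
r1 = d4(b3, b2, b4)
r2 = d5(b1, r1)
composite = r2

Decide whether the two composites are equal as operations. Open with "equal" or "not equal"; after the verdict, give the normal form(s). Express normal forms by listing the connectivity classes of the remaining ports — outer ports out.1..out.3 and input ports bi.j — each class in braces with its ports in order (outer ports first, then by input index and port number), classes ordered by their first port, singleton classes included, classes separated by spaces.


In normal form, the first expression is {out.1, out.3} {out.2} {b1.1} {b1.2} {b1.3, b3.1, b3.3} {b2.1} {b2.2, b2.3} {b3.2} {b4.1} {b4.2, b4.3}
In normal form, the second expression is {out.1, b1.1, b1.2, b1.3, b3.3} {out.2, out.3} {b2.1, b3.2} {b2.2, b4.3} {b2.3} {b3.1, b4.1, b4.2}
Distinct normal forms: not equal.

not equal; the first gives {out.1, out.3} {out.2} {b1.1} {b1.2} {b1.3, b3.1, b3.3} {b2.1} {b2.2, b2.3} {b3.2} {b4.1} {b4.2, b4.3} and the second {out.1, b1.1, b1.2, b1.3, b3.3} {out.2, out.3} {b2.1, b3.2} {b2.2, b4.3} {b2.3} {b3.1, b4.1, b4.2}


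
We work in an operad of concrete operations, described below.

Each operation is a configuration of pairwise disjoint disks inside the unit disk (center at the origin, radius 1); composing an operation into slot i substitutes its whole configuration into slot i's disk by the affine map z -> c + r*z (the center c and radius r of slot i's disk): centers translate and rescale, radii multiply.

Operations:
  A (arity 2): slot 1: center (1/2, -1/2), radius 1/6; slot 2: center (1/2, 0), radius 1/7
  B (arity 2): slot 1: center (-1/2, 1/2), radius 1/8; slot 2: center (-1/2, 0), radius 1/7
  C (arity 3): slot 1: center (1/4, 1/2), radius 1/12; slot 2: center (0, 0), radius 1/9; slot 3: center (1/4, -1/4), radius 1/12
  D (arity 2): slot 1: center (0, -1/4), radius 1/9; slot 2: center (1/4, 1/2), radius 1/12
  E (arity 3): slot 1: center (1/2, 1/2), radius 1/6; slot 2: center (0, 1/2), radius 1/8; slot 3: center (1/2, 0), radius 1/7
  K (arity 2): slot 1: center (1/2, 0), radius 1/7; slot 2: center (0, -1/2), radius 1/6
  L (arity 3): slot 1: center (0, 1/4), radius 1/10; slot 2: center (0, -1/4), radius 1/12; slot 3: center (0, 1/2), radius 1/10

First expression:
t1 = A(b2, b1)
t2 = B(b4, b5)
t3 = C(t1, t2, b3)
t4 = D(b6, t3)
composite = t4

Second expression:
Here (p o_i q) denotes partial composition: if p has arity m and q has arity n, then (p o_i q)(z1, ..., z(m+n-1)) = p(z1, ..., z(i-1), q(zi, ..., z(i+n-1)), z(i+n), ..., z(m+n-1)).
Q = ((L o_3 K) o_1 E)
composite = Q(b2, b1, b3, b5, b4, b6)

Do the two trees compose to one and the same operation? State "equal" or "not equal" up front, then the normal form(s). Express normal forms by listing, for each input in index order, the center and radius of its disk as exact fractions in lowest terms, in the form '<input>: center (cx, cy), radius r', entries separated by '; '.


The first expression reduces to b1: center (79/288, 13/24), radius 1/1008; b2: center (79/288, 155/288), radius 1/864; b3: center (13/48, 23/48), radius 1/144; b4: center (53/216, 109/216), radius 1/864; b5: center (53/216, 1/2), radius 1/756; b6: center (0, -1/4), radius 1/9
The second expression reduces to b1: center (0, 3/10), radius 1/80; b2: center (1/20, 3/10), radius 1/60; b3: center (1/20, 1/4), radius 1/70; b4: center (1/20, 1/2), radius 1/70; b5: center (0, -1/4), radius 1/12; b6: center (0, 9/20), radius 1/60
No match — not equal.

not equal — first b1: center (79/288, 13/24), radius 1/1008; b2: center (79/288, 155/288), radius 1/864; b3: center (13/48, 23/48), radius 1/144; b4: center (53/216, 109/216), radius 1/864; b5: center (53/216, 1/2), radius 1/756; b6: center (0, -1/4), radius 1/9, second b1: center (0, 3/10), radius 1/80; b2: center (1/20, 3/10), radius 1/60; b3: center (1/20, 1/4), radius 1/70; b4: center (1/20, 1/2), radius 1/70; b5: center (0, -1/4), radius 1/12; b6: center (0, 9/20), radius 1/60


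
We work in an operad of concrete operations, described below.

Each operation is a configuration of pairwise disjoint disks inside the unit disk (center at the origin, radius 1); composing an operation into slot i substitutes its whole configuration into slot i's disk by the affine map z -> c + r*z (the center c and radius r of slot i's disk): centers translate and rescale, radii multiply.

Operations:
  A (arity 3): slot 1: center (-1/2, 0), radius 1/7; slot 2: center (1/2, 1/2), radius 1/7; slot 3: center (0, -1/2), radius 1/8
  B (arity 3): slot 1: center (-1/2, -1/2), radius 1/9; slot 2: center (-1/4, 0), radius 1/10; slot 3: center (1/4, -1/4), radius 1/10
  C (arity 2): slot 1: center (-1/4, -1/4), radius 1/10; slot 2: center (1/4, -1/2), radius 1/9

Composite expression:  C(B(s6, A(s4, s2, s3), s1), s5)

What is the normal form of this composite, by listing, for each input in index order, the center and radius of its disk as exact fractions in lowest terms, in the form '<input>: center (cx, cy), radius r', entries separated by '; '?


Below C, radii multiply path by path; the s-disk centers shift.
tracing s6 down its 2-map path: center (-3/10, -3/10), radius 1/90
tracing s4 down its 3-map path: center (-7/25, -1/4), radius 1/700
tracing s2 down its 3-map path: center (-27/100, -49/200), radius 1/700
tracing s3 down its 3-map path: center (-11/40, -51/200), radius 1/800
tracing s1 down its 2-map path: center (-9/40, -11/40), radius 1/100
tracing s5 down its 1-map path: center (1/4, -1/2), radius 1/9

s1: center (-9/40, -11/40), radius 1/100; s2: center (-27/100, -49/200), radius 1/700; s3: center (-11/40, -51/200), radius 1/800; s4: center (-7/25, -1/4), radius 1/700; s5: center (1/4, -1/2), radius 1/9; s6: center (-3/10, -3/10), radius 1/90


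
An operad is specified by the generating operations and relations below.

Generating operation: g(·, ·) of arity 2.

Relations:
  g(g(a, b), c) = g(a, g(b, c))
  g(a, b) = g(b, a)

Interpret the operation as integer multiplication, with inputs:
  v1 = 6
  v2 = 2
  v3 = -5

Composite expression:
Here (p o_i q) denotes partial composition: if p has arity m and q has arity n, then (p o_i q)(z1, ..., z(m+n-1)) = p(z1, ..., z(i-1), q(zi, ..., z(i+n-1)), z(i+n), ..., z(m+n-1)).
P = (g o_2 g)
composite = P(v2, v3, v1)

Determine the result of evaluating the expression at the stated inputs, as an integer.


-60


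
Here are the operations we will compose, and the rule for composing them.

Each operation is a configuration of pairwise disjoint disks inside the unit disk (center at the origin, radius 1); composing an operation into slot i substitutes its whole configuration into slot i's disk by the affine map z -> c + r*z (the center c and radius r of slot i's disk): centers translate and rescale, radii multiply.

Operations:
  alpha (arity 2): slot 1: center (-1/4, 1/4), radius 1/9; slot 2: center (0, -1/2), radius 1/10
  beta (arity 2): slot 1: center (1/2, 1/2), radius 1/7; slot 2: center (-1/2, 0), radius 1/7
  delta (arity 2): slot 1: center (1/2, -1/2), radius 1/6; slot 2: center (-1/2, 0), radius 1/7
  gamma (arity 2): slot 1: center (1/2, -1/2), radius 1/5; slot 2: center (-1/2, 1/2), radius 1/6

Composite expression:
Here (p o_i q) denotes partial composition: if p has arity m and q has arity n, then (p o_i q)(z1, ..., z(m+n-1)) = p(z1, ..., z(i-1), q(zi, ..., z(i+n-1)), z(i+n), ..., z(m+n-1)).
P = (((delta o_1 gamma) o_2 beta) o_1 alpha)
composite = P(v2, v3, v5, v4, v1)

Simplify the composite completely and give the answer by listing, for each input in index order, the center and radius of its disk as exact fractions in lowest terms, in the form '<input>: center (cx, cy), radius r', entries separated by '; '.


v1: center (-1/2, 0), radius 1/7; v2: center (23/40, -23/40), radius 1/270; v3: center (7/12, -3/5), radius 1/300; v4: center (29/72, -5/12), radius 1/252; v5: center (31/72, -29/72), radius 1/252

Nesting under delta composes maps z -> c + r*z down each v-path.
for v2, the 3-step affine chain lands on center (23/40, -23/40), radius 1/270
for v3, the 3-step affine chain lands on center (7/12, -3/5), radius 1/300
for v5, the 3-step affine chain lands on center (31/72, -29/72), radius 1/252
for v4, the 3-step affine chain lands on center (29/72, -5/12), radius 1/252
for v1, the 1-step affine chain lands on center (-1/2, 0), radius 1/7


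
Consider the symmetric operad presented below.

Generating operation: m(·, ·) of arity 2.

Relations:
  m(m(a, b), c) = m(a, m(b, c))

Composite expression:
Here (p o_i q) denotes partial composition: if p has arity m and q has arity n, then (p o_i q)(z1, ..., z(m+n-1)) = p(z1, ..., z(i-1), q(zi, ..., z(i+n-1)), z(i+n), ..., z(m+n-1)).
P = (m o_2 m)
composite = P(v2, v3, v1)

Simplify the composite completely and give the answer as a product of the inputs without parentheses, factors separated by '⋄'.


v2 ⋄ v3 ⋄ v1

Associativity of m dissolves the nesting; only the v-input order survives.
m(v3, v1) linearizes to v3 ⋄ v1
m(v2, m(v3, v1)) linearizes to v2 ⋄ v3 ⋄ v1


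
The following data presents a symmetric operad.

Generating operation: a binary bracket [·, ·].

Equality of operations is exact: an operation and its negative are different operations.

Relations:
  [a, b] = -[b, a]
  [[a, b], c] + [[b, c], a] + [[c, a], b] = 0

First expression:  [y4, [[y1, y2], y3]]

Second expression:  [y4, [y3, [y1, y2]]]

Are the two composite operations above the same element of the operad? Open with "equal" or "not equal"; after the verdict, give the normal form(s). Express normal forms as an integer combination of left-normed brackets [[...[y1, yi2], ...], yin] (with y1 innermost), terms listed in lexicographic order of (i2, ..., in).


not equal: they reduce to -[[[y1, y2], y3], y4] and [[[y1, y2], y3], y4]


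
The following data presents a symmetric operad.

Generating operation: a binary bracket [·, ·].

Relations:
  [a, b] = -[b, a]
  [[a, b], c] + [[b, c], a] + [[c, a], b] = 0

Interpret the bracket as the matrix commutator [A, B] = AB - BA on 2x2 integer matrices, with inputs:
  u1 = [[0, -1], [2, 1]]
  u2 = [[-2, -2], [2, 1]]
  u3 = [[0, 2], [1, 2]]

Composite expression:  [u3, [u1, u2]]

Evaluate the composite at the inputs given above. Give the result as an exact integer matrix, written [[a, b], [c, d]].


[[-7, -6], [-4, 7]]

[u1, u2] = [[2, -1], [-4, -2]]
[u3, [u1, u2]] = [[-7, -6], [-4, 7]]


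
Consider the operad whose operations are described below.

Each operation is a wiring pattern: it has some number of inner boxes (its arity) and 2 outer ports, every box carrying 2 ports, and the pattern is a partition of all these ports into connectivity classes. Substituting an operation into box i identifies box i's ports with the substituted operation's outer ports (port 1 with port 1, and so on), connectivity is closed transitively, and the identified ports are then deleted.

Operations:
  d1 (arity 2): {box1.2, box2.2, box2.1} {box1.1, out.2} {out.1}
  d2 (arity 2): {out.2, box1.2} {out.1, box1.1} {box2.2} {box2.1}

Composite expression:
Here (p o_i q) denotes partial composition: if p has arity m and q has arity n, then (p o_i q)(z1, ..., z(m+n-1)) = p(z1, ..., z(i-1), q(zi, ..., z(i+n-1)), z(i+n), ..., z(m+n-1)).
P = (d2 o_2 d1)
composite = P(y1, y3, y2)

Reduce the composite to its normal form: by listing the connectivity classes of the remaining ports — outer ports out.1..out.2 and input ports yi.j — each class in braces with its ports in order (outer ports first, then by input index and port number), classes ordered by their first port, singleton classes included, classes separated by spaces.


{out.1, y1.1} {out.2, y1.2} {y2.1, y2.2, y3.2} {y3.1}


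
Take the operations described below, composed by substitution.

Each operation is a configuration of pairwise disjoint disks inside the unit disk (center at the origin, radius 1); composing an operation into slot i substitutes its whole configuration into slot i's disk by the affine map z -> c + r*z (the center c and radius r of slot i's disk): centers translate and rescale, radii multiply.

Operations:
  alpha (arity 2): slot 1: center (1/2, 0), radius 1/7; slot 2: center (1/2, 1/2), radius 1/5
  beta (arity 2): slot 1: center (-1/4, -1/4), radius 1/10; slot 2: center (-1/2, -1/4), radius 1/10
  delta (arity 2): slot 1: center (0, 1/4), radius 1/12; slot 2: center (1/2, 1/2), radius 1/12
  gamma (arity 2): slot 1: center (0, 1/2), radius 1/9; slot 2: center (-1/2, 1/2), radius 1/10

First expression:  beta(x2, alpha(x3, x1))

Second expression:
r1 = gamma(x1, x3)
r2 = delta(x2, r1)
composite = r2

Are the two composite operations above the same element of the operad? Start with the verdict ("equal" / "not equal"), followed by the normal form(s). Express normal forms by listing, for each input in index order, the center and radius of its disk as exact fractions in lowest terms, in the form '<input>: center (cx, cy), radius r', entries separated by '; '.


not equal; the first gives x1: center (-9/20, -1/5), radius 1/50; x2: center (-1/4, -1/4), radius 1/10; x3: center (-9/20, -1/4), radius 1/70 and the second x1: center (1/2, 13/24), radius 1/108; x2: center (0, 1/4), radius 1/12; x3: center (11/24, 13/24), radius 1/120


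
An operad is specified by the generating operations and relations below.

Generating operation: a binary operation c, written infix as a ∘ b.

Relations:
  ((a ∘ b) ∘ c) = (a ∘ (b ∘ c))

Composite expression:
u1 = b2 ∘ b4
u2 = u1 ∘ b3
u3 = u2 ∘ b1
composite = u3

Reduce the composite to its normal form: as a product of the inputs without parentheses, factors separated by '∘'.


b2 ∘ b4 ∘ b3 ∘ b1

The c-tree's shape is irrelevant; the b-reading-order decides.
(b2 ∘ b4) flattens to b2 ∘ b4
((b2 ∘ b4) ∘ b3) flattens to b2 ∘ b4 ∘ b3
(((b2 ∘ b4) ∘ b3) ∘ b1) flattens to b2 ∘ b4 ∘ b3 ∘ b1


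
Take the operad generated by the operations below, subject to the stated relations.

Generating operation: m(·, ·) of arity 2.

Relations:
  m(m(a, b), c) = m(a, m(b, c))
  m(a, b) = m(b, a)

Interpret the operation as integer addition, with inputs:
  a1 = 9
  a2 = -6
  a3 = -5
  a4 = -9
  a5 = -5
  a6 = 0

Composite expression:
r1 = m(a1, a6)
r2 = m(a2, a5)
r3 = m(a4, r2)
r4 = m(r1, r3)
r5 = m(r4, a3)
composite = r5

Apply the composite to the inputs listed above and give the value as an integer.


-16

m(a1, a6) = 9
m(a2, a5) = -11
m(a4, m(a2, a5)) = -20
m(m(a1, a6), m(a4, m(a2, a5))) = -11
m(m(m(a1, a6), m(a4, m(a2, a5))), a3) = -16


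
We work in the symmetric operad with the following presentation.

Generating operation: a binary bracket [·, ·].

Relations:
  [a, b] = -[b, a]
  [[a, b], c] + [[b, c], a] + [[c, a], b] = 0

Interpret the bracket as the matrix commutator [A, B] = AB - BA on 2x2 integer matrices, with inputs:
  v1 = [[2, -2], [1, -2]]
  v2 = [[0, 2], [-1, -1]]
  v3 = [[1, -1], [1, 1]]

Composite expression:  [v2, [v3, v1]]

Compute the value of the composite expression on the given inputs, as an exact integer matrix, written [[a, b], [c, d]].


[v3, v1] = [[1, 4], [4, -1]]
[v2, [v3, v1]] = [[12, 0], [-6, -12]]

[[12, 0], [-6, -12]]


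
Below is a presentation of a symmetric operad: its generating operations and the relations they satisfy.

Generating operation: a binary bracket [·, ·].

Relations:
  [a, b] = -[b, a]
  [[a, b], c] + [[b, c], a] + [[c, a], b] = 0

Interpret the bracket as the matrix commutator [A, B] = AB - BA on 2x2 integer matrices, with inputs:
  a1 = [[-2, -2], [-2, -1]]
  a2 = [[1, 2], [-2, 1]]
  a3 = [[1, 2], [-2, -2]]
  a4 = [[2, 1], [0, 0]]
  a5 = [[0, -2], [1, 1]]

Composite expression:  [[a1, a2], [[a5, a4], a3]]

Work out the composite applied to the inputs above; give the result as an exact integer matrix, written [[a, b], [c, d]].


[a1, a2] = [[8, -2], [-2, -8]]
[a5, a4] = [[-1, 3], [2, 1]]
[[a5, a4], a3] = [[-10, -13], [2, 10]]
[[a1, a2], [[a5, a4], a3]] = [[-30, -248], [8, 30]]

[[-30, -248], [8, 30]]


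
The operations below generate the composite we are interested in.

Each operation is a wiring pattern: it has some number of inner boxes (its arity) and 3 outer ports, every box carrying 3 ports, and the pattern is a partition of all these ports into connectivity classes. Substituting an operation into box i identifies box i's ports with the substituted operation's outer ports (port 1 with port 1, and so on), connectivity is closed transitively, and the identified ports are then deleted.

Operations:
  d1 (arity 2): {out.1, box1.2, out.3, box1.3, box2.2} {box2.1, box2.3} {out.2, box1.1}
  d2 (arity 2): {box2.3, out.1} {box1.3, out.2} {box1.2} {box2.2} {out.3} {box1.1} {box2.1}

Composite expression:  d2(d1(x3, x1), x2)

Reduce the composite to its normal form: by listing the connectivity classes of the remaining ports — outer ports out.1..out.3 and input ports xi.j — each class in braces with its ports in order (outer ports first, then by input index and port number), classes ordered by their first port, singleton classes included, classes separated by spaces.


Treat the ports identified at d2 as solder joints: merge, then drop.
d1 over (x3, x1) gives {out.1, out.3, x1.2, x3.2, x3.3} {out.2, x3.1} {x1.1, x1.3}, out.j being that stage's outer ports
d2 over (x3, x1, x2) gives {out.1, x2.3} {out.2, x1.2, x3.2, x3.3} {out.3} {x1.1, x1.3} {x2.1} {x2.2} {x3.1}, out.j being that stage's outer ports

{out.1, x2.3} {out.2, x1.2, x3.2, x3.3} {out.3} {x1.1, x1.3} {x2.1} {x2.2} {x3.1}


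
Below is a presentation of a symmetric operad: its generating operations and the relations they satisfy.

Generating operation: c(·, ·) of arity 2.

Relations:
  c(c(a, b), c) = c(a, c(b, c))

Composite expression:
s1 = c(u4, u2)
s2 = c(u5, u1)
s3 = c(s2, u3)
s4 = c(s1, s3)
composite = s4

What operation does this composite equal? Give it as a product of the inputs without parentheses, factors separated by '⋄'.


u4 ⋄ u2 ⋄ u5 ⋄ u1 ⋄ u3

Every regrouping of c is equal, so read the u-inputs in written order.
c(u4, u2) spells out as u4 ⋄ u2
c(u5, u1) spells out as u5 ⋄ u1
c(c(u5, u1), u3) spells out as u5 ⋄ u1 ⋄ u3
c(c(u4, u2), c(c(u5, u1), u3)) spells out as u4 ⋄ u2 ⋄ u5 ⋄ u1 ⋄ u3


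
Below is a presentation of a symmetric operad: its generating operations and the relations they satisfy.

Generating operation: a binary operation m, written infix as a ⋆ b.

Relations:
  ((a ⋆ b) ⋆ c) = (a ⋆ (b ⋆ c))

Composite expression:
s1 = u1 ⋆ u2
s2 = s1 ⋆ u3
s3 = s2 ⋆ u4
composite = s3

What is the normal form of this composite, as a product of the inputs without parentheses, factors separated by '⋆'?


Associativity of m dissolves the nesting; only the u-input order survives.
(u1 ⋆ u2) unparenthesizes to u1 ⋆ u2
((u1 ⋆ u2) ⋆ u3) unparenthesizes to u1 ⋆ u2 ⋆ u3
(((u1 ⋆ u2) ⋆ u3) ⋆ u4) unparenthesizes to u1 ⋆ u2 ⋆ u3 ⋆ u4

u1 ⋆ u2 ⋆ u3 ⋆ u4


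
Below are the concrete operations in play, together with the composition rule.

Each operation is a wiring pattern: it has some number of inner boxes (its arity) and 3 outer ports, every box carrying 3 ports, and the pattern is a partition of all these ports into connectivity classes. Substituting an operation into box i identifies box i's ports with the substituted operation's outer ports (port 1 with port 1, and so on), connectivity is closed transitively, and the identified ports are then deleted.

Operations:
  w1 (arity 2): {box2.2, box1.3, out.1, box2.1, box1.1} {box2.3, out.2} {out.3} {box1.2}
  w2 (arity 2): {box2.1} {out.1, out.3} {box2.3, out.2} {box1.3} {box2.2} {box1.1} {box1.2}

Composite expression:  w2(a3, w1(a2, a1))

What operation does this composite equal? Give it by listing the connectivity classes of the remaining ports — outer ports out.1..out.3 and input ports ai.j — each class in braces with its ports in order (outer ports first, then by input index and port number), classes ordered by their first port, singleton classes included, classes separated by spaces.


Reachability decides: close wires over w2-identified ports.
composing w1 on (a2, a1), with out.j its own outer ports: {out.1, a1.1, a1.2, a2.1, a2.3} {out.2, a1.3} {out.3} {a2.2}
composing w2 on (a3, a2, a1), with out.j its own outer ports: {out.1, out.3} {out.2} {a1.1, a1.2, a2.1, a2.3} {a1.3} {a2.2} {a3.1} {a3.2} {a3.3}

{out.1, out.3} {out.2} {a1.1, a1.2, a2.1, a2.3} {a1.3} {a2.2} {a3.1} {a3.2} {a3.3}


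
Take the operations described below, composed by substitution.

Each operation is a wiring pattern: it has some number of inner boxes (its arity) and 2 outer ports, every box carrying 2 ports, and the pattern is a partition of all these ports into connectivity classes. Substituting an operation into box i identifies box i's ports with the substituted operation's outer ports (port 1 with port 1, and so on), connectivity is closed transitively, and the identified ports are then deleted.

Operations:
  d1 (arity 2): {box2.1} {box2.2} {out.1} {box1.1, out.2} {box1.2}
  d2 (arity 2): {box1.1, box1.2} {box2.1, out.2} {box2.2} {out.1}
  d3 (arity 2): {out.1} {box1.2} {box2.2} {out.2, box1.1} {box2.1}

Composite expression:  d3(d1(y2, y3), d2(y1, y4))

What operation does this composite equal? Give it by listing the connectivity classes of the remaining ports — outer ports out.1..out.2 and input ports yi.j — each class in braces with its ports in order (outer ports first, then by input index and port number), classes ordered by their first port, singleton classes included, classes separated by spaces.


{out.1} {out.2} {y1.1, y1.2} {y2.1} {y2.2} {y3.1} {y3.2} {y4.1} {y4.2}

After gluing at d3, chains via deleted ports link the y-ports.
through d1, on inputs (y2, y3): {out.1} {out.2, y2.1} {y2.2} {y3.1} {y3.2} (out.j = stage outer ports)
through d2, on inputs (y1, y4): {out.1} {out.2, y4.1} {y1.1, y1.2} {y4.2} (out.j = stage outer ports)
through d3, on inputs (y2, y3, y1, y4): {out.1} {out.2} {y1.1, y1.2} {y2.1} {y2.2} {y3.1} {y3.2} {y4.1} {y4.2} (out.j = stage outer ports)


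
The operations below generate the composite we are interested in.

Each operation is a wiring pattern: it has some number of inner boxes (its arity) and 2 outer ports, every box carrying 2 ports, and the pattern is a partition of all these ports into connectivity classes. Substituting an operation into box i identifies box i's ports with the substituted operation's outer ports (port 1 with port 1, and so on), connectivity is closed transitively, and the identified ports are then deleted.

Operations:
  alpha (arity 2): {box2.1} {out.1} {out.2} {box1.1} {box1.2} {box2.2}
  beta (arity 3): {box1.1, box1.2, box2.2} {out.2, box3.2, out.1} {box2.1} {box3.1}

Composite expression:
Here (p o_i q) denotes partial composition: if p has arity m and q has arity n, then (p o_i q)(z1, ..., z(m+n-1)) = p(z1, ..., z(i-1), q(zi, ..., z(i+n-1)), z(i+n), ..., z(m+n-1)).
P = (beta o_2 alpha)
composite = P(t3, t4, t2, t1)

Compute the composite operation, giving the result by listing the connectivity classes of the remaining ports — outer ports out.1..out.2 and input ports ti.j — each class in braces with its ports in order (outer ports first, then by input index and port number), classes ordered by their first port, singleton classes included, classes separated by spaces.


{out.1, out.2, t1.2} {t1.1} {t2.1} {t2.2} {t3.1, t3.2} {t4.1} {t4.2}

Connectivity passes through glued beta-boundaries; trace each wire chain.
after alpha, the pattern on (t4, t2) reads {out.1} {out.2} {t2.1} {t2.2} {t4.1} {t4.2} (out.j = its outer ports)
after beta, the pattern on (t3, t4, t2, t1) reads {out.1, out.2, t1.2} {t1.1} {t2.1} {t2.2} {t3.1, t3.2} {t4.1} {t4.2} (out.j = its outer ports)


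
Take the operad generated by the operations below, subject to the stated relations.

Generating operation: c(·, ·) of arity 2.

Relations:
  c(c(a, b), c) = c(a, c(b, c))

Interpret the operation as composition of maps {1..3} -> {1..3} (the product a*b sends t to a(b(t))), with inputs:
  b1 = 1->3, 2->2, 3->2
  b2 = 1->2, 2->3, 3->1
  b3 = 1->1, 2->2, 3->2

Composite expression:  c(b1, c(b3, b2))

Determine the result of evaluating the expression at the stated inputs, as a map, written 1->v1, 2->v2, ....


1->2, 2->2, 3->3

c(b3, b2) = 1->2, 2->2, 3->1
c(b1, c(b3, b2)) = 1->2, 2->2, 3->3


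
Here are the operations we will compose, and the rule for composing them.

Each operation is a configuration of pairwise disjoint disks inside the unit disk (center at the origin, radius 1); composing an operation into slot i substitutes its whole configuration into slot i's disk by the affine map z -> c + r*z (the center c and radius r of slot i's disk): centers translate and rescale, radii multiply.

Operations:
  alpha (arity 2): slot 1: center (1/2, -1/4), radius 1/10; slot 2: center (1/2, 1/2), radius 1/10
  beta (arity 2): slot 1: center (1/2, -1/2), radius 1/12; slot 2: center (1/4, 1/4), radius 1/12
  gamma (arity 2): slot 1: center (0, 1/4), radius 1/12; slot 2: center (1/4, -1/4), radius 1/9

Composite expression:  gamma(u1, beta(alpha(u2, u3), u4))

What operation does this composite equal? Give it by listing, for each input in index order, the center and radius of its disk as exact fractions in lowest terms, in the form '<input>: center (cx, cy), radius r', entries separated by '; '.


Below gamma, radii multiply path by path; the u-disk centers shift.
u1: after 1 affine step, its disk has center (0, 1/4), radius 1/12
u2: after 3 affine steps, its disk has center (67/216, -133/432), radius 1/1080
u3: after 3 affine steps, its disk has center (67/216, -65/216), radius 1/1080
u4: after 2 affine steps, its disk has center (5/18, -2/9), radius 1/108

u1: center (0, 1/4), radius 1/12; u2: center (67/216, -133/432), radius 1/1080; u3: center (67/216, -65/216), radius 1/1080; u4: center (5/18, -2/9), radius 1/108


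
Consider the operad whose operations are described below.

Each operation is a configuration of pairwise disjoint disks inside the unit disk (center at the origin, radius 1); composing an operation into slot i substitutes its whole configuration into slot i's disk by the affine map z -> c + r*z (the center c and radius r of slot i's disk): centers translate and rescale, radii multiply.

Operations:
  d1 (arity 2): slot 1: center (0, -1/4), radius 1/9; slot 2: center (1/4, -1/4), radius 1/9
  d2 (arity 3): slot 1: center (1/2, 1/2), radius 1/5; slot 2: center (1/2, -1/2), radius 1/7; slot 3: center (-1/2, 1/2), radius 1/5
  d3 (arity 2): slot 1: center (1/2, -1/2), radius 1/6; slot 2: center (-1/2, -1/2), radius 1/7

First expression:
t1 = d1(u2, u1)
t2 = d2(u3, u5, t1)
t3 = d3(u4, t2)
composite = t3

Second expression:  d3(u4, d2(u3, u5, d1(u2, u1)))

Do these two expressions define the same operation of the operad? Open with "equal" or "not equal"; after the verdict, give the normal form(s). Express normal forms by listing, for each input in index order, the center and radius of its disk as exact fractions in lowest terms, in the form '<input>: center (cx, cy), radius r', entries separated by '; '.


equal — both sides give u1: center (-79/140, -61/140), radius 1/315; u2: center (-4/7, -61/140), radius 1/315; u3: center (-3/7, -3/7), radius 1/35; u4: center (1/2, -1/2), radius 1/6; u5: center (-3/7, -4/7), radius 1/49

The first expression reduces to u1: center (-79/140, -61/140), radius 1/315; u2: center (-4/7, -61/140), radius 1/315; u3: center (-3/7, -3/7), radius 1/35; u4: center (1/2, -1/2), radius 1/6; u5: center (-3/7, -4/7), radius 1/49
The second expression reduces to u1: center (-79/140, -61/140), radius 1/315; u2: center (-4/7, -61/140), radius 1/315; u3: center (-3/7, -3/7), radius 1/35; u4: center (1/2, -1/2), radius 1/6; u5: center (-3/7, -4/7), radius 1/49
The normal forms match — equal.


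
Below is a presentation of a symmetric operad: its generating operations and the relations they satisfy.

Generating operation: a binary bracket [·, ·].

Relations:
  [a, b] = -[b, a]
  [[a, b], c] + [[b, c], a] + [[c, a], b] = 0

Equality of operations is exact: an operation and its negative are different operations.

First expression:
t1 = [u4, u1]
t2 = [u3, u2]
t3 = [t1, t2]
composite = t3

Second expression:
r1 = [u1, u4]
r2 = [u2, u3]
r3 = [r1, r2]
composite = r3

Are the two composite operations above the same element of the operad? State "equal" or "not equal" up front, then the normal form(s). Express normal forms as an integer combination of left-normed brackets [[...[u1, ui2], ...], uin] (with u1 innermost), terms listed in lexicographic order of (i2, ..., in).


The first expression, normalized: [[[u1, u4], u2], u3] - [[[u1, u4], u3], u2]
The second expression, normalized: [[[u1, u4], u2], u3] - [[[u1, u4], u3], u2]
Same normal form: equal.

equal — both sides give [[[u1, u4], u2], u3] - [[[u1, u4], u3], u2]


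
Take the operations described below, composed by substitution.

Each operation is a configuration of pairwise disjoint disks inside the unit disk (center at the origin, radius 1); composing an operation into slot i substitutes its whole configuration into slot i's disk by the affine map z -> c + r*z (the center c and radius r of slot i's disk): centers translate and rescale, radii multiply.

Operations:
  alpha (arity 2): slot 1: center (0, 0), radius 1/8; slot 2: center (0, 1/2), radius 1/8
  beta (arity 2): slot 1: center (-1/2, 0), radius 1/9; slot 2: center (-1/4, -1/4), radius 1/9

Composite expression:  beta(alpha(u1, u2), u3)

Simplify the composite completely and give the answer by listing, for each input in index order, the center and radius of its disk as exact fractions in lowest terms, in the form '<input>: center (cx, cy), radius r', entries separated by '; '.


u1: center (-1/2, 0), radius 1/72; u2: center (-1/2, 1/18), radius 1/72; u3: center (-1/4, -1/4), radius 1/9

Nesting under beta composes maps z -> c + r*z down each u-path.
u1: after 2 affine steps, its disk has center (-1/2, 0), radius 1/72
u2: after 2 affine steps, its disk has center (-1/2, 1/18), radius 1/72
u3: after 1 affine step, its disk has center (-1/4, -1/4), radius 1/9
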